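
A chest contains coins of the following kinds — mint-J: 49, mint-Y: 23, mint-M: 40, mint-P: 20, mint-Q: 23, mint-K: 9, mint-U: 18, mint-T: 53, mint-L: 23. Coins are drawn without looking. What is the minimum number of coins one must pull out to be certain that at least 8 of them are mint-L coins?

In the worst case for collecting mint-L coins, every non-mint-L coin comes out first.
There are 49 + 23 + 40 + 20 + 23 + 9 + 18 + 53 = 235 non-mint-L coins altogether.
After those, each further coin must be mint-L, so 235 + 8 = 243 draws guarantee 8 mint-L coins.

243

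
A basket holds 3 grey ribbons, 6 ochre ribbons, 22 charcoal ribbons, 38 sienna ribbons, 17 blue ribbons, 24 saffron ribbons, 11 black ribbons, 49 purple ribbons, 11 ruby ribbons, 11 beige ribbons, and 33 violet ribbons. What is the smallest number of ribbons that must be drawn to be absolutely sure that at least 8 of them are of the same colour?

73

By pigeonhole, the 11 colours are the holes; the ribbons drawn are the pigeons.
To avoid 8 of any one colour, the worst case takes at most 7 of each colour, or every ribbon of a colour that has fewer than 7.
That gives 3 + 6 + 7 + 7 + 7 + 7 + 7 + 7 + 7 + 7 + 7 = 72 ribbons with no colour reaching 8.
The next ribbon forces some colour to 8, so 72 + 1 = 73.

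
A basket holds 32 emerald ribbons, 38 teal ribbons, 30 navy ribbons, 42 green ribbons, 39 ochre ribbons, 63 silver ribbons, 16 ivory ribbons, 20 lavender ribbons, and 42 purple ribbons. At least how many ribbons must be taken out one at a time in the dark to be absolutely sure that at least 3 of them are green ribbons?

In the worst case for collecting green ribbons, every non-green ribbon comes out first.
There are 32 + 38 + 30 + 39 + 63 + 16 + 20 + 42 = 280 non-green ribbons altogether.
After those, each further ribbon must be green, so 280 + 3 = 283 draws guarantee 3 green ribbons.

283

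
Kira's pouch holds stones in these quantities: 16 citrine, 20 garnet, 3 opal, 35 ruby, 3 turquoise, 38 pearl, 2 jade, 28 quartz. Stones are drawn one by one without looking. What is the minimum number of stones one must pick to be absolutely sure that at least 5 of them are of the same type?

29

Pigeonhole: the 8 types are the holes; the stones drawn are the pigeons.
To avoid 5 of any one type, the worst case takes at most 4 of each type, or every stone of a type that has fewer than 4.
That gives 4 + 4 + 3 + 4 + 3 + 4 + 2 + 4 = 28 stones with no type reaching 5.
The next stone forces some type to 5, so 28 + 1 = 29.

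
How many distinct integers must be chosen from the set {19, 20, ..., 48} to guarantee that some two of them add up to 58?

21

A set avoiding the sum 58 can contain at most one of each pair {x, 58−x}, plus the 10 elements whose complement lies outside the range or equal to its own complement.
The integers 29, …, 48 (20 of them) are such a set: any two sum to at least 29+30 = 59 > 58.
Any 21st integer completes one of the 10 pairs, so 21 choices force a sum of 58.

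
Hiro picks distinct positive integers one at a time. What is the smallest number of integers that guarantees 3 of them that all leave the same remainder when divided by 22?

45

Pigeonhole: the 22 residue classes mod 22 are the pigeonholes.
With 44 integers one could put 2 in each residue class and have no class reach 3.
The 45th integer pushes some class to 3, so 22·2 + 1 = 45.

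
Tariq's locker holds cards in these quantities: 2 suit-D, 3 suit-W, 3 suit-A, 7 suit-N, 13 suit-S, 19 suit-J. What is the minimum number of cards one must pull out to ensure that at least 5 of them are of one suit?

By the pigeonhole principle, the 6 suits are the holes; the cards drawn are the pigeons.
To avoid 5 of any one suit, the worst case takes at most 4 of each suit, or every card of a suit that has fewer than 4.
That gives 2 + 3 + 3 + 4 + 4 + 4 = 20 cards with no suit reaching 5.
The next card forces some suit to 5, so 20 + 1 = 21.

21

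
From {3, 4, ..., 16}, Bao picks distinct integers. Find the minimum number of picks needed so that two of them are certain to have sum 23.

10

Two chosen integers sum to 23 exactly when both halves of some pair {x, 23−x} with 7 ≤ x ≤ 23−x ≤ 16 are chosen — 5 such pairs.
The remaining 4 elements (those with no distinct partner in range) can never complete a 23-sum, so the worst case takes all of them and one from each pair: 4 + 5 = 9.
The 10th integer has to be the second member of some pair, so 9 + 1 = 10.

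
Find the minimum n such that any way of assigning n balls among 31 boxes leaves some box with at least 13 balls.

373

With 372 balls one could put exactly 12 in each of the 31 boxes, and no box would reach 13.
Pigeonhole: one more ball must land in a box that already has 12, giving it 13.
So 31 × 12 + 1 = 373 balls are required.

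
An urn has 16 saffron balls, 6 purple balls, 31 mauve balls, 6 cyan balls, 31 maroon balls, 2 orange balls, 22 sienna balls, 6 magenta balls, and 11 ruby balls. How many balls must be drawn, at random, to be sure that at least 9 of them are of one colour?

By the pigeonhole principle, put each drawn ball into a box by colour. The largest draw with every box below 9 takes min(count, 8) from each colour; colours with fewer than 8 contribute all they have.
Σ min(cᵢ, 8) = 8 + 6 + 8 + 6 + 8 + 2 + 8 + 6 + 8 = 60.
Draw number 60 + 1 = 61 must push one box to 9.

61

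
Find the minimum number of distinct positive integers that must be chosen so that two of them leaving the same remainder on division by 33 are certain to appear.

34

The 33 residue classes mod 33 are the pigeonholes.
With 33 integers one could put 1 in each residue class and have no class reach 2.
The 34th integer pushes some class to 2, so 33·1 + 1 = 34.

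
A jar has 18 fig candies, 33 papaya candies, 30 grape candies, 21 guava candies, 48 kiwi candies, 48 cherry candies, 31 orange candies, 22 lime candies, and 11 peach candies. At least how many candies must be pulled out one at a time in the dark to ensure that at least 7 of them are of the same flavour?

55

The 9 flavours are the holes; the candies drawn are the pigeons.
To avoid 7 of any one flavour, the worst case takes at most 6 of each flavour.
That gives 6 + 6 + 6 + 6 + 6 + 6 + 6 + 6 + 6 = 54 candies with no flavour reaching 7.
The next candy forces some flavour to 7, so 54 + 1 = 55.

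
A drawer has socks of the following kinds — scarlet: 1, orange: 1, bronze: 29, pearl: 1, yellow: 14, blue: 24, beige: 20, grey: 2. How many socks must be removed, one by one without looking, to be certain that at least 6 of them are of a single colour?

An adversary could hand out at most 5 socks per colour (4 colours run out sooner): 1 + 1 + 5 + 1 + 5 + 5 + 5 + 2 = 25 socks and still no colour has 6.
One more sock lands in a colour already at 5, so 26 draws are enough and 25 are not.

26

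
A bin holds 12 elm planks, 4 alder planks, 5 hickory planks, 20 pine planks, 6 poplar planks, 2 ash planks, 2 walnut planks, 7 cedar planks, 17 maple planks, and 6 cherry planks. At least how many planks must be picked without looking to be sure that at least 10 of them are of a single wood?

60

An adversary could hand out at most 9 planks per wood (7 woods run out sooner): 9 + 4 + 5 + 9 + 6 + 2 + 2 + 7 + 9 + 6 = 59 planks and still no wood has 10.
One more plank lands in a wood already at 9, so 60 draws are enough and 59 are not.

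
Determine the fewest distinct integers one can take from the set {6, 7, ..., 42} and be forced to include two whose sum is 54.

23

Two chosen integers sum to 54 exactly when both halves of some pair {x, 54−x} with 12 ≤ x ≤ 54−x ≤ 42 are chosen — 15 such pairs.
The remaining 7 elements (those with no distinct partner in range) can never complete a 54-sum, so the worst case takes all of them and one from each pair: 7 + 15 = 22.
By pigeonhole, the 23rd integer has to be the second member of some pair, so 22 + 1 = 23.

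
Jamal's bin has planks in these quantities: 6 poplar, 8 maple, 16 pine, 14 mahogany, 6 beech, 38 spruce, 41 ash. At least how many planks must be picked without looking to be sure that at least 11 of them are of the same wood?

Put each drawn plank into a box by wood. The largest draw with every box below 11 takes min(count, 10) from each wood; woods with fewer than 10 contribute all they have.
Σ min(cᵢ, 10) = 6 + 8 + 10 + 10 + 6 + 10 + 10 = 60.
Draw number 60 + 1 = 61 must push one box to 11.

61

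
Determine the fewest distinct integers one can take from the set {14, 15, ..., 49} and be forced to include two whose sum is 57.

22

Two chosen integers sum to 57 exactly when both halves of some pair {x, 57−x} with 14 ≤ x ≤ 57−x ≤ 43 are chosen — 15 such pairs.
The remaining 6 elements (those with no distinct partner in range) can never complete a 57-sum, so the worst case takes all of them and one from each pair: 6 + 15 = 21.
Pigeonhole: the 22nd integer has to be the second member of some pair, so 21 + 1 = 22.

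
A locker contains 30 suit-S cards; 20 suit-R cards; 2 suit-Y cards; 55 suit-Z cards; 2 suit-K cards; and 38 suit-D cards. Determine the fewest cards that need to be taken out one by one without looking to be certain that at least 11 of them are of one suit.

45

Pigeonhole: the 6 suits are the holes; the cards drawn are the pigeons.
To avoid 11 of any one suit, the worst case takes at most 10 of each suit, or every card of a suit that has fewer than 10.
That gives 10 + 10 + 2 + 10 + 2 + 10 = 44 cards with no suit reaching 11.
The next card forces some suit to 11, so 44 + 1 = 45.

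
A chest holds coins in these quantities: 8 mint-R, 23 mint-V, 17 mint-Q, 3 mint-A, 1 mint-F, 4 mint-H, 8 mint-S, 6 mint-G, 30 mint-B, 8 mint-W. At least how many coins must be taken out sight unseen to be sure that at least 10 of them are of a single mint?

66

An adversary could hand out at most 9 coins per mint (7 mints run out sooner): 8 + 9 + 9 + 3 + 1 + 4 + 8 + 6 + 9 + 8 = 65 coins and still no mint has 10.
One more coin lands in a mint already at 9, so 66 draws are enough and 65 are not.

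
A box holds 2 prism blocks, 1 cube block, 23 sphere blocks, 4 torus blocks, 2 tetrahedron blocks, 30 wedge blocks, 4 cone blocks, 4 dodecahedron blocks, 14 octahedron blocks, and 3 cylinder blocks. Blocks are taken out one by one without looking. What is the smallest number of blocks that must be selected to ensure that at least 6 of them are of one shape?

An adversary could hand out at most 5 blocks per shape (7 shapes run out sooner): 2 + 1 + 5 + 4 + 2 + 5 + 4 + 4 + 5 + 3 = 35 blocks and still no shape has 6.
One more block lands in a shape already at 5, so 36 draws are enough and 35 are not.

36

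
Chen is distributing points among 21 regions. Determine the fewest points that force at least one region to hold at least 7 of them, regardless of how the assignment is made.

With 126 points one could put exactly 6 in each of the 21 regions, and no region would reach 7.
By the pigeonhole principle, one more point must land in a region that already has 6, giving it 7.
So 21 × 6 + 1 = 127 points are required.

127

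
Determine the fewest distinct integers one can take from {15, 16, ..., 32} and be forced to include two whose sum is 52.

A set avoiding the sum 52 can contain at most one of each pair {x, 52−x}, plus the 6 elements whose complement lies outside the range or equal to its own complement.
The integers 15, …, 26 (12 of them) are such a set: any two sum to at least 15+16 = 31 and at most 25+26 = 51 < 52.
By pigeonhole, any 13th integer completes one of the 6 pairs, so 13 choices force a sum of 52.

13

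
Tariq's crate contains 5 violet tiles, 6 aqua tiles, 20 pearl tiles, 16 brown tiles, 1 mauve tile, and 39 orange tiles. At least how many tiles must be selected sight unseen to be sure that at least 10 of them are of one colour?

40

Put each drawn tile into a box by colour. The largest draw with every box below 10 takes min(count, 9) from each colour; colours with fewer than 9 contribute all they have.
Σ min(cᵢ, 9) = 5 + 6 + 9 + 9 + 1 + 9 = 39.
Draw number 39 + 1 = 40 must push one box to 10.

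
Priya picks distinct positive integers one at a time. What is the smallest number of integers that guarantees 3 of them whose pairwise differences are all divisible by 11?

23

Integers whose pairwise differences are multiples of 11 are exactly those sharing a remainder mod 11. By pigeonhole, the 11 residue classes mod 11 are the pigeonholes.
With 22 integers one could put 2 in each residue class and have no class reach 3.
The 23rd integer pushes some class to 3, so 11·2 + 1 = 23.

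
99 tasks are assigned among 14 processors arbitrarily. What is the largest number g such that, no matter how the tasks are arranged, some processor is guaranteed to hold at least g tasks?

8

By the pigeonhole principle, the 14 processors are the holes and the 99 tasks are the pigeons.
If every processor held at most 7 tasks, the total would be at most 14 × 7 = 98, which is less than 99.
So some processor holds at least ⌈99/14⌉ = 8 tasks.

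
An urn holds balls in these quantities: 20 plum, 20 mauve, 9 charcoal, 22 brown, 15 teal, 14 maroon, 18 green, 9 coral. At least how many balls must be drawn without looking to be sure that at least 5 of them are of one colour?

33

An adversary could hand out at most 4 balls per colour: 4 + 4 + 4 + 4 + 4 + 4 + 4 + 4 = 32 balls and still no colour has 5.
Pigeonhole: one more ball lands in a colour already at 4, so 33 draws are enough and 32 are not.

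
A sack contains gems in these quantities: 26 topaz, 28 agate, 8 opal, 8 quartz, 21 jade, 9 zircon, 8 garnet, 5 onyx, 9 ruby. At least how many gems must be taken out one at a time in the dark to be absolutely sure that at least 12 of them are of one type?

81

By the pigeonhole principle, put each drawn gem into a box by type. The largest draw with every box below 12 takes min(count, 11) from each type; types with fewer than 11 contribute all they have.
Σ min(cᵢ, 11) = 11 + 11 + 8 + 8 + 11 + 9 + 8 + 5 + 9 = 80.
Draw number 80 + 1 = 81 must push one box to 12.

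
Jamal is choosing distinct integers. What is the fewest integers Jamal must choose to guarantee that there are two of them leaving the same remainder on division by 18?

The 18 residue classes mod 18 are the pigeonholes.
With 18 integers one could put 1 in each residue class and have no class reach 2.
The 19th integer pushes some class to 2, so 18·1 + 1 = 19.

19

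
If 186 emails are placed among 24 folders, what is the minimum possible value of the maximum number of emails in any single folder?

The 24 folders are the holes and the 186 emails are the pigeons.
If every folder held at most 7 emails, the total would be at most 24 × 7 = 168, which is less than 186.
So some folder holds at least ⌈186/24⌉ = 8 emails.

8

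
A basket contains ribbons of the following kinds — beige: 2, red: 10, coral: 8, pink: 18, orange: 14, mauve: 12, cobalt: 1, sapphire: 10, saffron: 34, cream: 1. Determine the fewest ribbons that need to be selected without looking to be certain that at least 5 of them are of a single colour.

33

By pigeonhole, the 10 colours are the holes; the ribbons drawn are the pigeons.
To avoid 5 of any one colour, the worst case takes at most 4 of each colour, or every ribbon of a colour that has fewer than 4.
That gives 2 + 4 + 4 + 4 + 4 + 4 + 1 + 4 + 4 + 1 = 32 ribbons with no colour reaching 5.
The next ribbon forces some colour to 5, so 32 + 1 = 33.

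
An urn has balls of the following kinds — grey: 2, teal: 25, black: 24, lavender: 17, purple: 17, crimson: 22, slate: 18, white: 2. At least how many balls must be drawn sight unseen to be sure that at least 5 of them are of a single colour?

29

Put each drawn ball into a box by colour. The largest draw with every box below 5 takes min(count, 4) from each colour; colours with fewer than 4 contribute all they have.
Σ min(cᵢ, 4) = 2 + 4 + 4 + 4 + 4 + 4 + 4 + 2 = 28.
Draw number 28 + 1 = 29 must push one box to 5.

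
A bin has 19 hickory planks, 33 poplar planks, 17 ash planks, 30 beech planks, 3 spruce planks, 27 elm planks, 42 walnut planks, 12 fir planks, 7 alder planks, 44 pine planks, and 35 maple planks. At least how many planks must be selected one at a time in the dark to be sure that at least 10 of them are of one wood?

The 11 woods are the holes; the planks drawn are the pigeons.
To avoid 10 of any one wood, the worst case takes at most 9 of each wood, or every plank of a wood that has fewer than 9.
That gives 9 + 9 + 9 + 9 + 3 + 9 + 9 + 9 + 7 + 9 + 9 = 91 planks with no wood reaching 10.
The next plank forces some wood to 10, so 91 + 1 = 92.

92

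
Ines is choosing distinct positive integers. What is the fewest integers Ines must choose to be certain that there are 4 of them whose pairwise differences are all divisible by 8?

25

Integers whose pairwise differences are multiples of 8 are exactly those sharing a remainder mod 8. By pigeonhole, the 8 residue classes mod 8 are the pigeonholes.
With 24 integers one could put 3 in each residue class and have no class reach 4.
The 25th integer pushes some class to 4, so 8·3 + 1 = 25.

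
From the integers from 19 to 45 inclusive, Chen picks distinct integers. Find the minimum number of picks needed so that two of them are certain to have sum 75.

Group the elements by complementary pair {x, 75−x}: {30,45}, {31,44}, {32,43}, …, giving 8 two-element pairs and 11 integers whose partner 75−x falls outside [19,45].
Treating each of those 19 groups as a pigeonhole, one can pick one integer per group — 19 integers — with no two summing to 75.
The 20th integer lands in an occupied pair, forcing a sum of 75.

20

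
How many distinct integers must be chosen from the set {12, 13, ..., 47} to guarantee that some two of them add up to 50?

24

Group the elements by complementary pair {x, 50−x}: {12,38}, {13,37}, {14,36}, …, giving 13 two-element pairs, the single value 25 (it cannot pair with itself since the integers are distinct), and 9 integers whose partner 50−x falls outside [12,47].
Treating each of those 23 groups as a pigeonhole, one can pick one integer per group — 23 integers — with no two summing to 50.
The 24th integer lands in an occupied pair, forcing a sum of 50.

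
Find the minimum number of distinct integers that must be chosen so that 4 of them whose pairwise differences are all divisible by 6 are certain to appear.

19

Integers whose pairwise differences are multiples of 6 are exactly those sharing a remainder mod 6. By the pigeonhole principle, the 6 residue classes mod 6 are the pigeonholes.
With 18 integers one could put 3 in each residue class and have no class reach 4.
The 19th integer pushes some class to 4, so 6·3 + 1 = 19.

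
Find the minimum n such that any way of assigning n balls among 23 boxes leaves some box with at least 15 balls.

With 322 balls one could put exactly 14 in each of the 23 boxes, and no box would reach 15.
One more ball must land in a box that already has 14, giving it 15.
So 23 × 14 + 1 = 323 balls are required.

323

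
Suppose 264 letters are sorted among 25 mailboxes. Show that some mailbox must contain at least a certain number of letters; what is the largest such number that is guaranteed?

11

The 25 mailboxes are the holes and the 264 letters are the pigeons.
If every mailbox held at most 10 letters, the total would be at most 25 × 10 = 250, which is less than 264.
So some mailbox holds at least ⌈264/25⌉ = 11 letters.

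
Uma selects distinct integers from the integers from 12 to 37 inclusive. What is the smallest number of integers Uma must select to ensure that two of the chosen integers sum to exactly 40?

19

Two chosen integers sum to 40 exactly when both halves of some pair {x, 40−x} with 12 ≤ x ≤ 40−x ≤ 28 are chosen — 8 such pairs.
The remaining 10 elements (those with no distinct partner in range) can never complete a 40-sum, so the worst case takes all of them and one from each pair: 10 + 8 = 18.
By the pigeonhole principle, the 19th integer has to be the second member of some pair, so 18 + 1 = 19.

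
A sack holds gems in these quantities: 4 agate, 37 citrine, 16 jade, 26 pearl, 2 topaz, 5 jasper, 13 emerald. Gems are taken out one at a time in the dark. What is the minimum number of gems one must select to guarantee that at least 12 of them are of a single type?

An adversary could hand out at most 11 gems per type (agate, topaz, jasper run out sooner): 4 + 11 + 11 + 11 + 2 + 5 + 11 = 55 gems and still no type has 12.
Pigeonhole: one more gem lands in a type already at 11, so 56 draws are enough and 55 are not.

56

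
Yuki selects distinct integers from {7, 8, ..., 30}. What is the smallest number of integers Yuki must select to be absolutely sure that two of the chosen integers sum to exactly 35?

14

Group the elements by complementary pair {x, 35−x}: {7,28}, {8,27}, {9,26}, …, giving 11 two-element pairs and 2 integers whose partner 35−x falls outside [7,30].
By the pigeonhole principle, treating each of those 13 groups as a pigeonhole, one can pick one integer per group — 13 integers — with no two summing to 35.
The 14th integer lands in an occupied pair, forcing a sum of 35.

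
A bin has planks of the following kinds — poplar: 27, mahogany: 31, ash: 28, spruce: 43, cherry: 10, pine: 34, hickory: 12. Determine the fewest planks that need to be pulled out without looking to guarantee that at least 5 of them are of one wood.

29

Put each drawn plank into a box by wood. The largest draw with every box below 5 takes min(count, 4) from each wood.
Σ min(cᵢ, 4) = 4 + 4 + 4 + 4 + 4 + 4 + 4 = 28.
Draw number 28 + 1 = 29 must push one box to 5.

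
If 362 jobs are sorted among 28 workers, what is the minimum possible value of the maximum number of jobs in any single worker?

13

By pigeonhole, the 28 workers are the holes and the 362 jobs are the pigeons.
If every worker held at most 12 jobs, the total would be at most 28 × 12 = 336, which is less than 362.
So some worker holds at least ⌈362/28⌉ = 13 jobs.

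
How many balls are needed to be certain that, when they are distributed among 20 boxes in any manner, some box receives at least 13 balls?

241

With 240 balls one could put exactly 12 in each of the 20 boxes, and no box would reach 13.
Pigeonhole: one more ball must land in a box that already has 12, giving it 13.
So 20 × 12 + 1 = 241 balls are required.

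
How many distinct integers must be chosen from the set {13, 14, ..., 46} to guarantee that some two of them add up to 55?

20

Group the elements by complementary pair {x, 55−x}: {13,42}, {14,41}, {15,40}, …, giving 15 two-element pairs and 4 integers whose partner 55−x falls outside [13,46].
By the pigeonhole principle, treating each of those 19 groups as a pigeonhole, one can pick one integer per group — 19 integers — with no two summing to 55.
The 20th integer lands in an occupied pair, forcing a sum of 55.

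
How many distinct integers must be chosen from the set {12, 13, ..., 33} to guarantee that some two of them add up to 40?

15

Group the elements by complementary pair {x, 40−x}: {12,28}, {13,27}, {14,26}, …, giving 8 two-element pairs, the single value 20 (it cannot pair with itself since the integers are distinct), and 5 integers whose partner 40−x falls outside [12,33].
By the pigeonhole principle, treating each of those 14 groups as a pigeonhole, one can pick one integer per group — 14 integers — with no two summing to 40.
The 15th integer lands in an occupied pair, forcing a sum of 40.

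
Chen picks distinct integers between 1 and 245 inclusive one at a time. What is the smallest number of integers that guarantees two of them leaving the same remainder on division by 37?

38

The 37 residue classes mod 37 are the pigeonholes.
With 37 integers one could put 1 in each residue class and have no class reach 2.
The 38th integer pushes some class to 2, so 37·1 + 1 = 38.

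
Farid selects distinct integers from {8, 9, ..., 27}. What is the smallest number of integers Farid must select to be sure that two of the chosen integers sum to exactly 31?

13

Group the elements by complementary pair {x, 31−x}: {8,23}, {9,22}, {10,21}, …, giving 8 two-element pairs and 4 integers whose partner 31−x falls outside [8,27].
By pigeonhole, treating each of those 12 groups as a pigeonhole, one can pick one integer per group — 12 integers — with no two summing to 31.
The 13th integer lands in an occupied pair, forcing a sum of 31.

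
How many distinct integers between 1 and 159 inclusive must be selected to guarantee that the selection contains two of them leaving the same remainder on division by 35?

The 35 residue classes mod 35 are the pigeonholes.
With 35 integers one could put 1 in each residue class and have no class reach 2.
The 36th integer pushes some class to 2, so 35·1 + 1 = 36.

36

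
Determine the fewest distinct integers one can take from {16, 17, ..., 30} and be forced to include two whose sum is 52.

12

Two chosen integers sum to 52 exactly when both halves of some pair {x, 52−x} with 22 ≤ x ≤ 52−x ≤ 30 are chosen — 4 such pairs.
The remaining 7 elements (those with no distinct partner in range) can never complete a 52-sum, so the worst case takes all of them and one from each pair: 7 + 4 = 11.
By the pigeonhole principle, the 12th integer has to be the second member of some pair, so 11 + 1 = 12.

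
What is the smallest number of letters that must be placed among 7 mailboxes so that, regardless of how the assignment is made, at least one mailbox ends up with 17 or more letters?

With 112 letters one could put exactly 16 in each of the 7 mailboxes, and no mailbox would reach 17.
By the pigeonhole principle, one more letter must land in a mailbox that already has 16, giving it 17.
So 7 × 16 + 1 = 113 letters are required.

113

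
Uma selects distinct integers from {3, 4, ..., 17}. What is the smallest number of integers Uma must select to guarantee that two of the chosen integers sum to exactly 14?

12

A set avoiding the sum 14 can contain at most one of each pair {x, 14−x}, plus the 7 elements whose complement lies outside the range or equal to its own complement.
The integers 7, …, 17 (11 of them) are such a set: any two sum to at least 7+8 = 15 > 14.
By the pigeonhole principle, any 12th integer completes one of the 4 pairs, so 12 choices force a sum of 14.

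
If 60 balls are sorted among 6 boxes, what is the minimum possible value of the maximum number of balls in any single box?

10

Pigeonhole: the 6 boxes are the holes and the 60 balls are the pigeons.
If every box held at most 9 balls, the total would be at most 6 × 9 = 54, which is less than 60.
So some box holds at least ⌈60/6⌉ = 10 balls.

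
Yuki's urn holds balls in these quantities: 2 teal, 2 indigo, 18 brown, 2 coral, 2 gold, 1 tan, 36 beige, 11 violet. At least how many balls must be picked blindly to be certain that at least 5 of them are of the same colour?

22

By pigeonhole, put each drawn ball into a box by colour. The largest draw with every box below 5 takes min(count, 4) from each colour; colours with fewer than 4 contribute all they have.
Σ min(cᵢ, 4) = 2 + 2 + 4 + 2 + 2 + 1 + 4 + 4 = 21.
Draw number 21 + 1 = 22 must push one box to 5.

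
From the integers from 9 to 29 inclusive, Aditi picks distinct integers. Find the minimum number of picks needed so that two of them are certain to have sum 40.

Two chosen integers sum to 40 exactly when both halves of some pair {x, 40−x} with 11 ≤ x ≤ 40−x ≤ 29 are chosen — 9 such pairs.
The remaining 3 elements (those with no distinct partner in range) can never complete a 40-sum, so the worst case takes all of them and one from each pair: 3 + 9 = 12.
The 13th integer has to be the second member of some pair, so 12 + 1 = 13.

13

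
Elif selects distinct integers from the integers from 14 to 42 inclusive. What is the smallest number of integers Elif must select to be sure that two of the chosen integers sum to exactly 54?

17

A set avoiding the sum 54 can contain at most one of each pair {x, 54−x}, plus the 3 elements whose complement lies outside the range or equal to its own complement.
The integers 27, …, 42 (16 of them) are such a set: any two sum to at least 27+28 = 55 > 54.
By pigeonhole, any 17th integer completes one of the 13 pairs, so 17 choices force a sum of 54.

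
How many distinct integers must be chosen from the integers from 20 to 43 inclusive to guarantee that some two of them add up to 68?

A set avoiding the sum 68 can contain at most one of each pair {x, 68−x}, plus the 6 elements whose complement lies outside the range or equal to its own complement.
The integers 20, …, 34 (15 of them) are such a set: any two sum to at least 20+21 = 41 and at most 33+34 = 67 < 68.
By the pigeonhole principle, any 16th integer completes one of the 9 pairs, so 16 choices force a sum of 68.

16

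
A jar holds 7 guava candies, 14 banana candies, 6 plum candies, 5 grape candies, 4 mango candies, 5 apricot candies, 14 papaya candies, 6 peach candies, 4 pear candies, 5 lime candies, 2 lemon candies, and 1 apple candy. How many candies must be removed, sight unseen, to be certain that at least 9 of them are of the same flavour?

An adversary could hand out at most 8 candies per flavour (10 flavours run out sooner): 7 + 8 + 6 + 5 + 4 + 5 + 8 + 6 + 4 + 5 + 2 + 1 = 61 candies and still no flavour has 9.
One more candy lands in a flavour already at 8, so 62 draws are enough and 61 are not.

62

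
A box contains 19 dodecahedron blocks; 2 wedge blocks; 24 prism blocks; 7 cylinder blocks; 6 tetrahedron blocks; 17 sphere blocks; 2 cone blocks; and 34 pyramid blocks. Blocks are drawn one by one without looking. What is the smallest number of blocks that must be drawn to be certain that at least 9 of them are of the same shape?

50

An adversary could hand out at most 8 blocks per shape (4 shapes run out sooner): 8 + 2 + 8 + 7 + 6 + 8 + 2 + 8 = 49 blocks and still no shape has 9.
One more block lands in a shape already at 8, so 50 draws are enough and 49 are not.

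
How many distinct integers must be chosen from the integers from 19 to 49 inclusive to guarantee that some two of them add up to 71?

Group the elements by complementary pair {x, 71−x}: {22,49}, {23,48}, {24,47}, …, giving 14 two-element pairs and 3 integers whose partner 71−x falls outside [19,49].
Pigeonhole: treating each of those 17 groups as a pigeonhole, one can pick one integer per group — 17 integers — with no two summing to 71.
The 18th integer lands in an occupied pair, forcing a sum of 71.

18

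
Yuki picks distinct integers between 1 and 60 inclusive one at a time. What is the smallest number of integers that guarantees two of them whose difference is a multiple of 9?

Integers whose pairwise differences are multiples of 9 are exactly those sharing a remainder mod 9. By the pigeonhole principle, the 9 residue classes mod 9 are the pigeonholes.
With 9 integers one could put 1 in each residue class and have no class reach 2.
The 10th integer pushes some class to 2, so 9·1 + 1 = 10.

10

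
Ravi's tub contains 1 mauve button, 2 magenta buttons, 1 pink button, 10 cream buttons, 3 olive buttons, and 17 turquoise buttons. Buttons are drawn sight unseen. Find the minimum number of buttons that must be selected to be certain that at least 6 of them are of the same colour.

18

By the pigeonhole principle, the 6 colours are the holes; the buttons drawn are the pigeons.
To avoid 6 of any one colour, the worst case takes at most 5 of each colour, or every button of a colour that has fewer than 5.
That gives 1 + 2 + 1 + 5 + 3 + 5 = 17 buttons with no colour reaching 6.
The next button forces some colour to 6, so 17 + 1 = 18.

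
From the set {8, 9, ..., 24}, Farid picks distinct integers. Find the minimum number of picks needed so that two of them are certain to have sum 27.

Group the elements by complementary pair {x, 27−x}: {8,19}, {9,18}, {10,17}, …, giving 6 two-element pairs and 5 integers whose partner 27−x falls outside [8,24].
Treating each of those 11 groups as a pigeonhole, one can pick one integer per group — 11 integers — with no two summing to 27.
The 12th integer lands in an occupied pair, forcing a sum of 27.

12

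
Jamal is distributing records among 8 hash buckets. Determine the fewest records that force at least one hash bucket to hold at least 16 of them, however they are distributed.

With 120 records one could put exactly 15 in each of the 8 hash buckets, and no hash bucket would reach 16.
Pigeonhole: one more record must land in a hash bucket that already has 15, giving it 16.
So 8 × 15 + 1 = 121 records are required.

121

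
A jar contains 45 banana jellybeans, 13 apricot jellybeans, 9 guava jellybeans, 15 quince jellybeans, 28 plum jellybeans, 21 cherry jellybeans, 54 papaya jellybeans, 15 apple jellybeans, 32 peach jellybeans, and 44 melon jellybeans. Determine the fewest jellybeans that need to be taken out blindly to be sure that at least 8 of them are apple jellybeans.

269

In the worst case for collecting apple jellybeans, every non-apple jellybean comes out first.
There are 45 + 13 + 9 + 15 + 28 + 21 + 54 + 32 + 44 = 261 non-apple jellybeans altogether.
After those, each further jellybean must be apple, so 261 + 8 = 269 draws guarantee 8 apple jellybeans.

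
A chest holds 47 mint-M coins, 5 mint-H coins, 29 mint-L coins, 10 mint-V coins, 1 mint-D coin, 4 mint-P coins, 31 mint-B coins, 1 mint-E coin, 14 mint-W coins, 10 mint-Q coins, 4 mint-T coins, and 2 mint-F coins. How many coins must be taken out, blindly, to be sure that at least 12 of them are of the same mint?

82

An adversary could hand out at most 11 coins per mint (8 mints run out sooner): 11 + 5 + 11 + 10 + 1 + 4 + 11 + 1 + 11 + 10 + 4 + 2 = 81 coins and still no mint has 12.
By the pigeonhole principle, one more coin lands in a mint already at 11, so 82 draws are enough and 81 are not.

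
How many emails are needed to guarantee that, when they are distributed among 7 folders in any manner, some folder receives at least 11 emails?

With 70 emails one could put exactly 10 in each of the 7 folders, and no folder would reach 11.
One more email must land in a folder that already has 10, giving it 11.
So 7 × 10 + 1 = 71 emails are required.

71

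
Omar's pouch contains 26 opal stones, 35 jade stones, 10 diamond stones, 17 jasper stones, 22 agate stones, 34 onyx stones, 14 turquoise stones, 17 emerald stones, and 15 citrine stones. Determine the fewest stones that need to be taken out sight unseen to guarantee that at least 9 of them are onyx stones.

165

In the worst case for collecting onyx stones, every non-onyx stone comes out first.
There are 26 + 35 + 10 + 17 + 22 + 14 + 17 + 15 = 156 non-onyx stones altogether.
After those, each further stone must be onyx, so 156 + 9 = 165 draws guarantee 9 onyx stones.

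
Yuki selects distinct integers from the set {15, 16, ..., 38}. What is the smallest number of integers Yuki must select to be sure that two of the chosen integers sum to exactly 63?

18

Group the elements by complementary pair {x, 63−x}: {25,38}, {26,37}, {27,36}, …, giving 7 two-element pairs and 10 integers whose partner 63−x falls outside [15,38].
By pigeonhole, treating each of those 17 groups as a pigeonhole, one can pick one integer per group — 17 integers — with no two summing to 63.
The 18th integer lands in an occupied pair, forcing a sum of 63.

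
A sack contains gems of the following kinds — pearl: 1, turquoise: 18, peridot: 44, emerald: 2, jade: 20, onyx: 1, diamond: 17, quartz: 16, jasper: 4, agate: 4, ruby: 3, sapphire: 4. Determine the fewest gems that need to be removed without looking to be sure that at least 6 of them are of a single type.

The 12 types are the holes; the gems drawn are the pigeons.
To avoid 6 of any one type, the worst case takes at most 5 of each type, or every gem of a type that has fewer than 5.
That gives 1 + 5 + 5 + 2 + 5 + 1 + 5 + 5 + 4 + 4 + 3 + 4 = 44 gems with no type reaching 6.
The next gem forces some type to 6, so 44 + 1 = 45.

45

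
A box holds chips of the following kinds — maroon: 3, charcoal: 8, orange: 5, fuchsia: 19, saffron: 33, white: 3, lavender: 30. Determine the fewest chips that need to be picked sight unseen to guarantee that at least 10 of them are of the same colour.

47

The 7 colours are the holes; the chips drawn are the pigeons.
To avoid 10 of any one colour, the worst case takes at most 9 of each colour, or every chip of a colour that has fewer than 9.
That gives 3 + 8 + 5 + 9 + 9 + 3 + 9 = 46 chips with no colour reaching 10.
The next chip forces some colour to 10, so 46 + 1 = 47.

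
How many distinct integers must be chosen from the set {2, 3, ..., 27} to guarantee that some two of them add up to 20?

19

Two chosen integers sum to 20 exactly when both halves of some pair {x, 20−x} with 2 ≤ x ≤ 20−x ≤ 18 are chosen — 8 such pairs.
The remaining 10 elements (those with no distinct partner in range) can never complete a 20-sum, so the worst case takes all of them and one from each pair: 10 + 8 = 18.
The 19th integer has to be the second member of some pair, so 18 + 1 = 19.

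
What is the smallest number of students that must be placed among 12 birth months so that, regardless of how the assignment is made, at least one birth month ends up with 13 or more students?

With 144 students one could put exactly 12 in each of the 12 birth months, and no birth month would reach 13.
Pigeonhole: one more student must land in a birth month that already has 12, giving it 13.
So 12 × 12 + 1 = 145 students are required.

145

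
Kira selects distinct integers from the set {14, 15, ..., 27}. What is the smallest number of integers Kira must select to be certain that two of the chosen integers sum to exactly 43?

Two chosen integers sum to 43 exactly when both halves of some pair {x, 43−x} with 16 ≤ x ≤ 43−x ≤ 27 are chosen — 6 such pairs.
The remaining 2 elements (those with no distinct partner in range) can never complete a 43-sum, so the worst case takes all of them and one from each pair: 2 + 6 = 8.
By the pigeonhole principle, the 9th integer has to be the second member of some pair, so 8 + 1 = 9.

9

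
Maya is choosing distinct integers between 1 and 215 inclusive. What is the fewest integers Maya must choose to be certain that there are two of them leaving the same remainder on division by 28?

29

By pigeonhole, the 28 residue classes mod 28 are the pigeonholes.
With 28 integers one could put 1 in each residue class and have no class reach 2.
The 29th integer pushes some class to 2, so 28·1 + 1 = 29.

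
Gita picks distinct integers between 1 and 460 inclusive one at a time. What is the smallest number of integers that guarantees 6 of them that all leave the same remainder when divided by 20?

101

The 20 residue classes mod 20 are the pigeonholes.
With 100 integers one could put 5 in each residue class and have no class reach 6.
The 101st integer pushes some class to 6, so 20·5 + 1 = 101.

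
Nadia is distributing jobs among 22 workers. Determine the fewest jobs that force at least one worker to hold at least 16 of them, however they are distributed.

With 330 jobs one could put exactly 15 in each of the 22 workers, and no worker would reach 16.
By pigeonhole, one more job must land in a worker that already has 15, giving it 16.
So 22 × 15 + 1 = 331 jobs are required.

331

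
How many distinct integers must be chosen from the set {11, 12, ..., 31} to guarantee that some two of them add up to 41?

Group the elements by complementary pair {x, 41−x}: {11,30}, {12,29}, {13,28}, …, giving 10 two-element pairs and 1 integer whose partner 41−x falls outside [11,31].
By the pigeonhole principle, treating each of those 11 groups as a pigeonhole, one can pick one integer per group — 11 integers — with no two summing to 41.
The 12th integer lands in an occupied pair, forcing a sum of 41.

12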